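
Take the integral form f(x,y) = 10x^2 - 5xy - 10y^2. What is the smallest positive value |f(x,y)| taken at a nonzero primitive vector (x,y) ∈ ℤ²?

descent: ρ → (-10,5,10)  [lands on river]
river: ρ → (10,15,-5)
river: ρ → (-5,15,10)
river: ρ → (10,5,-10)
river: ρ → (-10,15,5)
river: ρ → (5,15,-10)
closes: descent 1, river 6
min |a| on river = 5

5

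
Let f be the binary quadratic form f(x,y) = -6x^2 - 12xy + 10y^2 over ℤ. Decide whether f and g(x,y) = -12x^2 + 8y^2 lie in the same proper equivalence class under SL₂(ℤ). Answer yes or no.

D₁ = 384, D₂ = 384
river cycle of f (length 4): (10, 12, -6), (-6, 12, 10), (10, 8, -8), (-8, 8, 10)
river cycle of g (length 2): (8, 16, -4), (-4, 16, 8)
cycles differ ⇒ inequivalent

no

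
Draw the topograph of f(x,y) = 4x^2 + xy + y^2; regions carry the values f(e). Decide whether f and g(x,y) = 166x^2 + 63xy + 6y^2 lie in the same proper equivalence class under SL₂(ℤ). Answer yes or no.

D₁ = -15, D₂ = -15
f: flip: (4,1,1)→(1,-1,4)
f: translate: b→1 (≡-1 mod 2), so (1,-1,4)→(1,1,4)
f: reduced (well bottom): (1,1,4) with a≤c, −a<b≤a
g: flip: (166,63,6)→(6,-63,166)
g: translate: b→-3 (≡-63 mod 12), so (6,-63,166)→(6,-3,1)
g: flip: (6,-3,1)→(1,3,6)
g: translate: b→1 (≡3 mod 2), so (1,3,6)→(1,1,4)
g: reduced (well bottom): (1,1,4) with a≤c, −a<b≤a
reduced forms (1, 1, 4) vs (1, 1, 4) ⇒ equivalent

yes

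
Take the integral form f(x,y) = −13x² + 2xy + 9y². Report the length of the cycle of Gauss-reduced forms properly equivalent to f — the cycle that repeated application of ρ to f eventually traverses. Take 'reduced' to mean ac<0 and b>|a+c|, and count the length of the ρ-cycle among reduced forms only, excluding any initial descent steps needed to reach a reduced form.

D = 472, ⌊√D⌋ = 21
descent: ρ → (9,16,-6)  [lands on river]
river: ρ → (-6,20,3)
river: ρ → (3,16,-18)
river: ρ → (-18,20,1)
river: ρ → (1,20,-18)
river: ρ → (-18,16,3)
river: ρ → (3,20,-6)
river: ρ → (-6,16,9)
river: ρ → (9,20,-2)
river: ρ → (-2,20,9)
ρ-cycle length = 10 (tail of 1 descent step not counted)

10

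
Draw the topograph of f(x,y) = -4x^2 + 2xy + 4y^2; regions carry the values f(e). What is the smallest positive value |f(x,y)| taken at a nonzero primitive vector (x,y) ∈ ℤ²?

river: ρ → (4,6,-2)
river: ρ → (-2,6,4)
river: ρ → (4,2,-4)
river: ρ → (-4,6,2)
river: ρ → (2,6,-4)
river: ρ → (-4,2,4)
closes: descent 0, river 6
min |a| on river = 2

2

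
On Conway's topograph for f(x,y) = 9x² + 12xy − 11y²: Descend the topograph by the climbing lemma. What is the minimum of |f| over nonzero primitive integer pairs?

river: ρ → (-11,10,10)
river: ρ → (10,10,-11)
river: ρ → (-11,12,9)
river: ρ → (9,6,-14)
river: ρ → (-14,22,1)
river: ρ → (1,22,-14)
river: ρ → (-14,6,9)
river: ρ → (9,12,-11)
closes: descent 0, river 8
min |a| on river = 1

1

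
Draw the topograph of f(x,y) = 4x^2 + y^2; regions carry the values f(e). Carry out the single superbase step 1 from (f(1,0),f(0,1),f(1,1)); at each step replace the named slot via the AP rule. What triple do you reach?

start (4,1,5) = (f(1,0),f(0,1),f(1,1))
replace slot 1: 2·(1+5) − 4 = 8 → (8,1,5)

8,1,5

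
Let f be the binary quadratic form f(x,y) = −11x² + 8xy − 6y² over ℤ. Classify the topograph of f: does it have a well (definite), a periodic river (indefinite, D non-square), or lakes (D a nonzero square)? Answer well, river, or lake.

D = b²−4ac = 8² − 4·(-11)·(-6) = -200
D < 0 ⇒ definite ⇒ every region one sign ⇒ single well

well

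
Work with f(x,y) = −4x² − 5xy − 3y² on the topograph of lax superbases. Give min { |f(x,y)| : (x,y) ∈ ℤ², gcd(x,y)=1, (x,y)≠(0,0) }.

translate: b→-3 (≡5 mod 8), so (4,5,3)→(4,-3,2)
flip: (4,-3,2)→(2,3,4)
translate: b→-1 (≡3 mod 4), so (2,3,4)→(2,-1,3)
reduced (well bottom): (2,-1,3) with a≤c, −a<b≤a
well minimum |f| = |-2| = 2 (negative-definite)

2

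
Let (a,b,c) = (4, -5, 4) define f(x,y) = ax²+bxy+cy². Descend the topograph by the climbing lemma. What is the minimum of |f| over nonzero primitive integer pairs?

translate: b→3 (≡-5 mod 8), so (4,-5,4)→(4,3,3)
flip: (4,3,3)→(3,-3,4)
translate: b→3 (≡-3 mod 6), so (3,-3,4)→(3,3,4)
reduced (well bottom): (3,3,4) with a≤c, −a<b≤a
well minimum = a = 3

3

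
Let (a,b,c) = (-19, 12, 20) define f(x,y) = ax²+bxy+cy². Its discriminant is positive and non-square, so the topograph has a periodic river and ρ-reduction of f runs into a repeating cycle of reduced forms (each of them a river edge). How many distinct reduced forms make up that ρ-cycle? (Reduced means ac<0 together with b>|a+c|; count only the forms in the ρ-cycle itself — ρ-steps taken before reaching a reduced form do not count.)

D = 1664, ⌊√D⌋ = 40
river: ρ → (20,28,-11)
river: ρ → (-11,38,5)
river: ρ → (5,32,-32)
river: ρ → (-32,32,5)
river: ρ → (5,38,-11)
river: ρ → (-11,28,20)
river: ρ → (20,12,-19)
river: ρ → (-19,26,13)
river: ρ → (13,26,-19)
river: ρ → (-19,12,20)
ρ-cycle length = 10 (tail of 0 descent steps not counted)

10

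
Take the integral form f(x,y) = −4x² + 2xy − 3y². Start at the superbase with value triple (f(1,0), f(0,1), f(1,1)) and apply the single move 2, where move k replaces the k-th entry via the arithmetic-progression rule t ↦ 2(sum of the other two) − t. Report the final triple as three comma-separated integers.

start (-4,-3,-5) = (f(1,0),f(0,1),f(1,1))
replace slot 2: 2·((-4)+(-5)) − (-3) = -15 → (-4,-15,-5)

-4,-15,-5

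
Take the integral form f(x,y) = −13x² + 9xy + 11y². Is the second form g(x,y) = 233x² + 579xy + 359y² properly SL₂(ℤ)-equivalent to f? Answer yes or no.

D₁ = 653, D₂ = 653
river cycle of f (length 14): (11, 13, -11), (-11, 9, 13), (13, 17, -7), (-7, 25, 1), (1, 25, -7), (-7, 17, 13), (13, 9, -11), (-11, 13, 11), (11, 9, -13), (-13, 17, 7), … (4 more)
river cycle of g (length 14): (13, 17, -7), (-7, 25, 1), (1, 25, -7), (-7, 17, 13), (13, 9, -11), (-11, 13, 11), (11, 9, -13), (-13, 17, 7), (7, 25, -1), (-1, 25, 7), … (4 more)
cycles coincide ⇒ equivalent

yes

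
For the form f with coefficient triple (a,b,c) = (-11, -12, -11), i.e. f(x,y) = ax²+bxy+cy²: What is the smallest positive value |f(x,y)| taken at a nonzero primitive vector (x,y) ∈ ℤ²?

translate: b→-10 (≡12 mod 22), so (11,12,11)→(11,-10,10)
flip: (11,-10,10)→(10,10,11)
reduced (well bottom): (10,10,11) with a≤c, −a<b≤a
well minimum |f| = |-10| = 10 (negative-definite)

10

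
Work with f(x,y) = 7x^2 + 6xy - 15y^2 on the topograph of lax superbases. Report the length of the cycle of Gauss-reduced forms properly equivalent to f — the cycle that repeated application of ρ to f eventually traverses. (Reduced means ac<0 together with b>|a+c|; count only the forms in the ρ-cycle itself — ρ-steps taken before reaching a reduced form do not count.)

D = 456, ⌊√D⌋ = 21
descent: ρ → (-15,-6,7)
descent: ρ → (7,20,-2)  [lands on river]
river: ρ → (-2,20,7)
river: ρ → (7,8,-14)
river: ρ → (-14,20,1)
river: ρ → (1,20,-14)
river: ρ → (-14,8,7)
ρ-cycle length = 6 (tail of 2 descent steps not counted)

6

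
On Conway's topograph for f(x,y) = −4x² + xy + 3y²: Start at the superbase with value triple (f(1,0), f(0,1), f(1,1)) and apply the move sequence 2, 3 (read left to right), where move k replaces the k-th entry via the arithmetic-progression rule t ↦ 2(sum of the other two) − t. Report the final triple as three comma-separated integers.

start (-4,3,0) = (f(1,0),f(0,1),f(1,1))
replace slot 2: 2·((-4)+0) − 3 = -11 → (-4,-11,0)
replace slot 3: 2·((-4)+(-11)) − 0 = -30 → (-4,-11,-30)

-4,-11,-30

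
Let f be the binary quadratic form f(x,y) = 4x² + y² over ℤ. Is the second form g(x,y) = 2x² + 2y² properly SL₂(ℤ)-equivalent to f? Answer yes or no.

D₁ = -16, D₂ = -16
f: flip: (4,0,1)→(1,0,4)
f: reduced (well bottom): (1,0,4) with a≤c, −a<b≤a
g: reduced (well bottom): (2,0,2) with a≤c, −a<b≤a
reduced forms (1, 0, 4) vs (2, 0, 2) ⇒ inequivalent

no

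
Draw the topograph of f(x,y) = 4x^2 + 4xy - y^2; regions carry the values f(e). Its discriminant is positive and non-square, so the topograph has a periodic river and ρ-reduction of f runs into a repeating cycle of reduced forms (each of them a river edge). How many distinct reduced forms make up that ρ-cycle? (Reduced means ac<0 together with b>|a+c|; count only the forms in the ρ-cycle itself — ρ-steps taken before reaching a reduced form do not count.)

D = 32, ⌊√D⌋ = 5
river: ρ → (-1,4,4)
river: ρ → (4,4,-1)
ρ-cycle length = 2 (tail of 0 descent steps not counted)

2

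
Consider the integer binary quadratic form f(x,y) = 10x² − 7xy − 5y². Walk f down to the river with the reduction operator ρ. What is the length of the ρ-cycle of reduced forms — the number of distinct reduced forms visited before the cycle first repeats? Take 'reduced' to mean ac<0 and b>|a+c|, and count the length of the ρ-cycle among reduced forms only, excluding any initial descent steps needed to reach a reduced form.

D = 249, ⌊√D⌋ = 15
descent: ρ → (-5,7,10)  [lands on river]
river: ρ → (10,13,-2)
river: ρ → (-2,15,3)
river: ρ → (3,15,-2)
river: ρ → (-2,13,10)
river: ρ → (10,7,-5)
river: ρ → (-5,13,4)
river: ρ → (4,11,-8)
river: ρ → (-8,5,7)
river: ρ → (7,9,-6)
river: ρ → (-6,15,1)
river: ρ → (1,15,-6)
river: ρ → (-6,9,7)
river: ρ → (7,5,-8)
river: ρ → (-8,11,4)
river: ρ → (4,13,-5)
ρ-cycle length = 16 (tail of 1 descent step not counted)

16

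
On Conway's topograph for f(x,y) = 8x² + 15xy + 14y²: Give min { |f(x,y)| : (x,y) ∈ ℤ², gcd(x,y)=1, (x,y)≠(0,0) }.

translate: b→-1 (≡15 mod 16), so (8,15,14)→(8,-1,7)
flip: (8,-1,7)→(7,1,8)
reduced (well bottom): (7,1,8) with a≤c, −a<b≤a
well minimum = a = 7

7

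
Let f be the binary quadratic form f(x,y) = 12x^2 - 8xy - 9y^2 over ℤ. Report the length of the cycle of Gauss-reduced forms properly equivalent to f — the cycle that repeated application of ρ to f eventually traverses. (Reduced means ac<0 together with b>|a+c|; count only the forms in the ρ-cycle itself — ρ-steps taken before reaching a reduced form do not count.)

D = 496, ⌊√D⌋ = 22
descent: ρ → (-9,8,12)  [lands on river]
river: ρ → (12,16,-5)
river: ρ → (-5,14,15)
river: ρ → (15,16,-4)
river: ρ → (-4,16,15)
river: ρ → (15,14,-5)
river: ρ → (-5,16,12)
river: ρ → (12,8,-9)
river: ρ → (-9,10,11)
river: ρ → (11,12,-8)
river: ρ → (-8,20,3)
river: ρ → (3,22,-1)
river: ρ → (-1,22,3)
river: ρ → (3,20,-8)
river: ρ → (-8,12,11)
river: ρ → (11,10,-9)
ρ-cycle length = 16 (tail of 1 descent step not counted)

16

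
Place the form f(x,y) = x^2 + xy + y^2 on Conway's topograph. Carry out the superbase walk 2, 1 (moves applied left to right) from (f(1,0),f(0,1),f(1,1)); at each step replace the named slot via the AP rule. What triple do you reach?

start (1,1,3) = (f(1,0),f(0,1),f(1,1))
replace slot 2: 2·(1+3) − 1 = 7 → (1,7,3)
replace slot 1: 2·(7+3) − 1 = 19 → (19,7,3)

19,7,3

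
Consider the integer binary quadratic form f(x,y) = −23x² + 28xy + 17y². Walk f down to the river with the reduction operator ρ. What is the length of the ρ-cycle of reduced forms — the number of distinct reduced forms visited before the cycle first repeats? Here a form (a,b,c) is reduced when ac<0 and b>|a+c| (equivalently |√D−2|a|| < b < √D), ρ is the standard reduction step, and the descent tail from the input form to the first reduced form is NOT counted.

D = 2348, ⌊√D⌋ = 48
river: ρ → (17,40,-11)
river: ρ → (-11,48,1)
river: ρ → (1,48,-11)
river: ρ → (-11,40,17)
river: ρ → (17,28,-23)
river: ρ → (-23,18,22)
river: ρ → (22,26,-19)
river: ρ → (-19,12,29)
river: ρ → (29,46,-2)
river: ρ → (-2,46,29)
river: ρ → (29,12,-19)
river: ρ → (-19,26,22)
river: ρ → (22,18,-23)
river: ρ → (-23,28,17)
ρ-cycle length = 14 (tail of 0 descent steps not counted)

14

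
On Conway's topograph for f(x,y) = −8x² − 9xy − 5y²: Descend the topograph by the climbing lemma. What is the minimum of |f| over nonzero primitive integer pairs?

translate: b→-7 (≡9 mod 16), so (8,9,5)→(8,-7,4)
flip: (8,-7,4)→(4,7,8)
translate: b→-1 (≡7 mod 8), so (4,7,8)→(4,-1,5)
reduced (well bottom): (4,-1,5) with a≤c, −a<b≤a
well minimum |f| = |-4| = 4 (negative-definite)

4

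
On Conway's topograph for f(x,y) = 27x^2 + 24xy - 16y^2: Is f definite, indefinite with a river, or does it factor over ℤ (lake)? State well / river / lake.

D = b²−4ac = 24² − 4·27·(-16) = 2304
D = 48² is a perfect square ⇒ form factors over ℤ ⇒ lakes

lake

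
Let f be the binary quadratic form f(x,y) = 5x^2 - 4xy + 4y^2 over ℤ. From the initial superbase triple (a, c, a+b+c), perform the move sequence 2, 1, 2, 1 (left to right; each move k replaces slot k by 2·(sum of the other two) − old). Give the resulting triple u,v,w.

start (5,4,5) = (f(1,0),f(0,1),f(1,1))
replace slot 2: 2·(5+5) − 4 = 16 → (5,16,5)
replace slot 1: 2·(16+5) − 5 = 37 → (37,16,5)
replace slot 2: 2·(37+5) − 16 = 68 → (37,68,5)
replace slot 1: 2·(68+5) − 37 = 109 → (109,68,5)

109,68,5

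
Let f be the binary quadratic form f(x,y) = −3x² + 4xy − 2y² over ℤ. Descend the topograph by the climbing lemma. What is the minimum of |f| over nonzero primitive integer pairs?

translate: b→2 (≡-4 mod 6), so (3,-4,2)→(3,2,1)
flip: (3,2,1)→(1,-2,3)
translate: b→0 (≡-2 mod 2), so (1,-2,3)→(1,0,2)
reduced (well bottom): (1,0,2) with a≤c, −a<b≤a
well minimum |f| = |-1| = 1 (negative-definite)

1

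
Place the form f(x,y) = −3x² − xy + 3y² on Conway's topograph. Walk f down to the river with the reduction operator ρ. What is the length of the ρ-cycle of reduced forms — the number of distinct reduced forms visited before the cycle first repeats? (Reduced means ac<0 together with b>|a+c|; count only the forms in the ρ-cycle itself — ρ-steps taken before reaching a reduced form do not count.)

D = 37, ⌊√D⌋ = 6
descent: ρ → (3,1,-3)  [lands on river]
river: ρ → (-3,5,1)
river: ρ → (1,5,-3)
river: ρ → (-3,1,3)
river: ρ → (3,5,-1)
river: ρ → (-1,5,3)
ρ-cycle length = 6 (tail of 1 descent step not counted)

6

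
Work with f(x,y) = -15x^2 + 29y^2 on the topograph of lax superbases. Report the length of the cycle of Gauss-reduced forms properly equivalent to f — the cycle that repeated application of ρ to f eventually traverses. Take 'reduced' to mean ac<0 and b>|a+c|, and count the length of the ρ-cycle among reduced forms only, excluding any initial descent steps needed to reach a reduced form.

D = 1740, ⌊√D⌋ = 41
descent: ρ → (29,0,-15)
descent: ρ → (-15,30,14)  [lands on river]
river: ρ → (14,26,-19)
river: ρ → (-19,12,21)
river: ρ → (21,30,-10)
river: ρ → (-10,30,21)
river: ρ → (21,12,-19)
river: ρ → (-19,26,14)
river: ρ → (14,30,-15)
ρ-cycle length = 8 (tail of 2 descent steps not counted)

8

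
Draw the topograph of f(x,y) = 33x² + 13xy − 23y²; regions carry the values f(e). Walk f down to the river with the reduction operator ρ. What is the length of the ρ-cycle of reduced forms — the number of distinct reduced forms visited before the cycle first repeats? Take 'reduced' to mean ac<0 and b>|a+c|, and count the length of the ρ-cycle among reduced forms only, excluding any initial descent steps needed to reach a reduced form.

D = 3205, ⌊√D⌋ = 56
river: ρ → (-23,33,23)
river: ρ → (23,13,-33)
river: ρ → (-33,53,3)
river: ρ → (3,55,-15)
river: ρ → (-15,35,33)
river: ρ → (33,31,-17)
river: ρ → (-17,37,27)
river: ρ → (27,17,-27)
river: ρ → (-27,37,17)
river: ρ → (17,31,-33)
river: ρ → (-33,35,15)
river: ρ → (15,55,-3)
river: ρ → (-3,53,33)
river: ρ → (33,13,-23)
ρ-cycle length = 14 (tail of 0 descent steps not counted)

14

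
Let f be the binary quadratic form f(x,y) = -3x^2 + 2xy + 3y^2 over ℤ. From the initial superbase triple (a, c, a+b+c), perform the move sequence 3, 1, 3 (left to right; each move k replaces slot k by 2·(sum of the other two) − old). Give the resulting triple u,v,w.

start (-3,3,2) = (f(1,0),f(0,1),f(1,1))
replace slot 3: 2·((-3)+3) − 2 = -2 → (-3,3,-2)
replace slot 1: 2·(3+(-2)) − (-3) = 5 → (5,3,-2)
replace slot 3: 2·(5+3) − (-2) = 18 → (5,3,18)

5,3,18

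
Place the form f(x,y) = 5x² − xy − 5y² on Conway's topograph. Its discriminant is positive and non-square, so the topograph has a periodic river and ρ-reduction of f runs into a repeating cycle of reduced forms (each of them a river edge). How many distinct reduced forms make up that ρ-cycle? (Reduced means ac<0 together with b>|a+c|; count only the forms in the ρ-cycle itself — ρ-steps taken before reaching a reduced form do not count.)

D = 101, ⌊√D⌋ = 10
descent: ρ → (-5,1,5)  [lands on river]
river: ρ → (5,9,-1)
river: ρ → (-1,9,5)
river: ρ → (5,1,-5)
river: ρ → (-5,9,1)
river: ρ → (1,9,-5)
ρ-cycle length = 6 (tail of 1 descent step not counted)

6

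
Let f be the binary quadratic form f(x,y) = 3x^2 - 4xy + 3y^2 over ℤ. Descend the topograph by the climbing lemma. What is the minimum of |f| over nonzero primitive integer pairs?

translate: b→2 (≡-4 mod 6), so (3,-4,3)→(3,2,2)
flip: (3,2,2)→(2,-2,3)
translate: b→2 (≡-2 mod 4), so (2,-2,3)→(2,2,3)
reduced (well bottom): (2,2,3) with a≤c, −a<b≤a
well minimum = a = 2

2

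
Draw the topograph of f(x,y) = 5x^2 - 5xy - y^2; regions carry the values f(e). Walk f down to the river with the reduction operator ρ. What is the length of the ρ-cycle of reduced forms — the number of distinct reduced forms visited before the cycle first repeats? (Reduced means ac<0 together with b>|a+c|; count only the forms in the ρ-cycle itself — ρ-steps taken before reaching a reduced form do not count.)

D = 45, ⌊√D⌋ = 6
descent: ρ → (-1,5,5)  [lands on river]
river: ρ → (5,5,-1)
ρ-cycle length = 2 (tail of 1 descent step not counted)

2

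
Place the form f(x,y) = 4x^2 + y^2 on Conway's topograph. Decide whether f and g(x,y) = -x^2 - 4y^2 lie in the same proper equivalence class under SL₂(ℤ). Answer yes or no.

D₁ = -16, D₂ = -16
f: flip: (4,0,1)→(1,0,4)
f: reduced (well bottom): (1,0,4) with a≤c, −a<b≤a
g is negative-definite; reduce −g:
−g: reduced (well bottom): (1,0,4) with a≤c, −a<b≤a
flip sign back: reduced form of g is (-1,0,-4)
reduced forms (1, 0, 4) vs (-1, 0, -4) ⇒ inequivalent

no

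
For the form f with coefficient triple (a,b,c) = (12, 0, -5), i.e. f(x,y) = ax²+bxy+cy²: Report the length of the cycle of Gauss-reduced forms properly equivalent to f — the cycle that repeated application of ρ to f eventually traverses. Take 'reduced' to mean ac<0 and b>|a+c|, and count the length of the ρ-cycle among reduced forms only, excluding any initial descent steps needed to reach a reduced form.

D = 240, ⌊√D⌋ = 15
descent: ρ → (-5,10,7)  [lands on river]
river: ρ → (7,4,-8)
river: ρ → (-8,12,3)
river: ρ → (3,12,-8)
river: ρ → (-8,4,7)
river: ρ → (7,10,-5)
ρ-cycle length = 6 (tail of 1 descent step not counted)

6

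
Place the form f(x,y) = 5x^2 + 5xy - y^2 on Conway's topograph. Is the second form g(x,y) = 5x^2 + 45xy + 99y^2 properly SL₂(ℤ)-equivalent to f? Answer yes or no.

D₁ = 45, D₂ = 45
river cycle of f (length 2): (-1, 5, 5), (5, 5, -1)
river cycle of g (length 2): (5, 5, -1), (-1, 5, 5)
cycles coincide ⇒ equivalent

yes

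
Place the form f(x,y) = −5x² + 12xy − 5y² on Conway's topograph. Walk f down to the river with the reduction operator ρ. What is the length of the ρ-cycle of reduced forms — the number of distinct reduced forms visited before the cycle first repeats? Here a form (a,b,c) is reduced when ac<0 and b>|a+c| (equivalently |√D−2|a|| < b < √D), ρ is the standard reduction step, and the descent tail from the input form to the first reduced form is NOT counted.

D = 44, ⌊√D⌋ = 6
descent: ρ → (-5,-2,2)
descent: ρ → (2,6,-1)  [lands on river]
river: ρ → (-1,6,2)
ρ-cycle length = 2 (tail of 2 descent steps not counted)

2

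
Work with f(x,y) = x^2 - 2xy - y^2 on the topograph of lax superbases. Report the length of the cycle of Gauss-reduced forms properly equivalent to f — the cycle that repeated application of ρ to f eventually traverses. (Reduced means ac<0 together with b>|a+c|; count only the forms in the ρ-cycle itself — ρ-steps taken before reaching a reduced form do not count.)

D = 8, ⌊√D⌋ = 2
descent: ρ → (-1,2,1)  [lands on river]
river: ρ → (1,2,-1)
ρ-cycle length = 2 (tail of 1 descent step not counted)

2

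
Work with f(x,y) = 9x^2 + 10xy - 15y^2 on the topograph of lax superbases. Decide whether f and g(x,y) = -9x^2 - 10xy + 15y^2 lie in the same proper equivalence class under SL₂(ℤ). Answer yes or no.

D₁ = 640, D₂ = 640
river cycle of f (length 8): (-15, 20, 4), (4, 20, -15), (-15, 10, 9), (9, 8, -16), (-16, 24, 1), (1, 24, -16), (-16, 8, 9), (9, 10, -15)
river cycle of g (length 8): (15, 10, -9), (-9, 8, 16), (16, 24, -1), (-1, 24, 16), (16, 8, -9), (-9, 10, 15), (15, 20, -4), (-4, 20, 15)
cycles differ ⇒ inequivalent

no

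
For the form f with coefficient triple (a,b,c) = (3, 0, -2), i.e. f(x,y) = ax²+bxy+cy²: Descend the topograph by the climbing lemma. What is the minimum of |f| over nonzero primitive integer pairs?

descent: ρ → (-2,4,1)  [lands on river]
river: ρ → (1,4,-2)
closes: descent 1, river 2
min |a| on river = 1

1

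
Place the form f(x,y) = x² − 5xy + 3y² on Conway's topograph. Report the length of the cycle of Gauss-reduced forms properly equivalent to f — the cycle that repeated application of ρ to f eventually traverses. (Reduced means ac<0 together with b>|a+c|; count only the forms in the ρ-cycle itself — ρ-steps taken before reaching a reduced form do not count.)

D = 13, ⌊√D⌋ = 3
descent: ρ → (3,-1,-1)
descent: ρ → (-1,3,1)  [lands on river]
river: ρ → (1,3,-1)
ρ-cycle length = 2 (tail of 2 descent steps not counted)

2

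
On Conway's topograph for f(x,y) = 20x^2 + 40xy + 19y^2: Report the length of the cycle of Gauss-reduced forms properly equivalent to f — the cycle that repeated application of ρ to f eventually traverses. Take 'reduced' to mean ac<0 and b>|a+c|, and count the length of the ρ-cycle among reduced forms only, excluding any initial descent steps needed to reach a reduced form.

D = 80, ⌊√D⌋ = 8
descent: ρ → (19,-2,-1)
descent: ρ → (-1,8,4)  [lands on river]
river: ρ → (4,8,-1)
ρ-cycle length = 2 (tail of 2 descent steps not counted)

2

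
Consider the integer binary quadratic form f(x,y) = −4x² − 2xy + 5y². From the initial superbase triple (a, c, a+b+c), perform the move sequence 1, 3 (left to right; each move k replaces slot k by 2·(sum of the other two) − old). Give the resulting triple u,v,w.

start (-4,5,-1) = (f(1,0),f(0,1),f(1,1))
replace slot 1: 2·(5+(-1)) − (-4) = 12 → (12,5,-1)
replace slot 3: 2·(12+5) − (-1) = 35 → (12,5,35)

12,5,35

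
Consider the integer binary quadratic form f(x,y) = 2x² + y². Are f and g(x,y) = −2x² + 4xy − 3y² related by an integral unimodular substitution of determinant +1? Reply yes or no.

D₁ = -8, D₂ = -8
f: flip: (2,0,1)→(1,0,2)
f: reduced (well bottom): (1,0,2) with a≤c, −a<b≤a
g is negative-definite; reduce −g:
−g: translate: b→0 (≡-4 mod 4), so (2,-4,3)→(2,0,1)
−g: flip: (2,0,1)→(1,0,2)
−g: reduced (well bottom): (1,0,2) with a≤c, −a<b≤a
flip sign back: reduced form of g is (-1,0,-2)
reduced forms (1, 0, 2) vs (-1, 0, -2) ⇒ inequivalent

no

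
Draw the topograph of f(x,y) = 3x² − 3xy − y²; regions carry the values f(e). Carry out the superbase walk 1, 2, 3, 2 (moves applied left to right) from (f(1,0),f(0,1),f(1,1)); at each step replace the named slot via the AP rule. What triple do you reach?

start (3,-1,-1) = (f(1,0),f(0,1),f(1,1))
replace slot 1: 2·((-1)+(-1)) − 3 = -7 → (-7,-1,-1)
replace slot 2: 2·((-7)+(-1)) − (-1) = -15 → (-7,-15,-1)
replace slot 3: 2·((-7)+(-15)) − (-1) = -43 → (-7,-15,-43)
replace slot 2: 2·((-7)+(-43)) − (-15) = -85 → (-7,-85,-43)

-7,-85,-43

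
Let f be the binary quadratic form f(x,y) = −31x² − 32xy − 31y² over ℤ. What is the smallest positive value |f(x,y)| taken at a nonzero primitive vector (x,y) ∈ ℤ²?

translate: b→-30 (≡32 mod 62), so (31,32,31)→(31,-30,30)
flip: (31,-30,30)→(30,30,31)
reduced (well bottom): (30,30,31) with a≤c, −a<b≤a
well minimum |f| = |-30| = 30 (negative-definite)

30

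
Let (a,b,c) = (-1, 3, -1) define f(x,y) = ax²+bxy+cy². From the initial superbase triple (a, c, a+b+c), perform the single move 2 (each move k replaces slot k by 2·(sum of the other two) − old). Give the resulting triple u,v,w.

start (-1,-1,1) = (f(1,0),f(0,1),f(1,1))
replace slot 2: 2·((-1)+1) − (-1) = 1 → (-1,1,1)

-1,1,1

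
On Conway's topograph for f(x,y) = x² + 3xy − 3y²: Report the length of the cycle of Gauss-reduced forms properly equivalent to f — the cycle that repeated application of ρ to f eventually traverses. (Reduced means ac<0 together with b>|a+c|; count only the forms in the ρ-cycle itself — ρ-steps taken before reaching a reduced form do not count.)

D = 21, ⌊√D⌋ = 4
river: ρ → (-3,3,1)
river: ρ → (1,3,-3)
ρ-cycle length = 2 (tail of 0 descent steps not counted)

2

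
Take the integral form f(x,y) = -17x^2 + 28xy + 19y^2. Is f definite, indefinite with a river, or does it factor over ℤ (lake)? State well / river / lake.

D = b²−4ac = 28² − 4·(-17)·19 = 2076
D > 0 non-square ⇒ indefinite ⇒ periodic river

river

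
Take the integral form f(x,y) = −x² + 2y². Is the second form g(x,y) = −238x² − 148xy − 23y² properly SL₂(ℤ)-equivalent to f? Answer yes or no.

D₁ = 8, D₂ = 8
river cycle of f (length 2): (-1, 2, 1), (1, 2, -1)
river cycle of g (length 2): (-1, 2, 1), (1, 2, -1)
cycles coincide ⇒ equivalent

yes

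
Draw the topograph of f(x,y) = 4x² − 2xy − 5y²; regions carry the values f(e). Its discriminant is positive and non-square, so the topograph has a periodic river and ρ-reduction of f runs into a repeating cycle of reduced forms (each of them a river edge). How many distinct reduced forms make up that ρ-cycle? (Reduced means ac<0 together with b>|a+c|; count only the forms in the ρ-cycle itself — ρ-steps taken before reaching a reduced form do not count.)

D = 84, ⌊√D⌋ = 9
descent: ρ → (-5,2,4)  [lands on river]
river: ρ → (4,6,-3)
river: ρ → (-3,6,4)
river: ρ → (4,2,-5)
river: ρ → (-5,8,1)
river: ρ → (1,8,-5)
ρ-cycle length = 6 (tail of 1 descent step not counted)

6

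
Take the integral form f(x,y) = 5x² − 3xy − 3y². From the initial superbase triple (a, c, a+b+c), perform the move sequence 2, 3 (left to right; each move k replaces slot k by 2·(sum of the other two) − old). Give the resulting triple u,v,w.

start (5,-3,-1) = (f(1,0),f(0,1),f(1,1))
replace slot 2: 2·(5+(-1)) − (-3) = 11 → (5,11,-1)
replace slot 3: 2·(5+11) − (-1) = 33 → (5,11,33)

5,11,33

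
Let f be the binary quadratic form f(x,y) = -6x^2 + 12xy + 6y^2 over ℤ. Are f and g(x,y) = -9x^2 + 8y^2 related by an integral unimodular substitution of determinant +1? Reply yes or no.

D₁ = 288, D₂ = 288
river cycle of f (length 2): (6, 12, -6), (-6, 12, 6)
river cycle of g (length 2): (8, 16, -1), (-1, 16, 8)
cycles differ ⇒ inequivalent

no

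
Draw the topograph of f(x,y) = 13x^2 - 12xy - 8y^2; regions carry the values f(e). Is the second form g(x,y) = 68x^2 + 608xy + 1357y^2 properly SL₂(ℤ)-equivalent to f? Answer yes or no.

D₁ = 560, D₂ = 560
river cycle of f (length 6): (-8, 12, 13), (13, 14, -7), (-7, 14, 13), (13, 12, -8), (-8, 20, 5), (5, 20, -8)
river cycle of g (length 6): (13, 14, -7), (-7, 14, 13), (13, 12, -8), (-8, 20, 5), (5, 20, -8), (-8, 12, 13)
cycles coincide ⇒ equivalent

yes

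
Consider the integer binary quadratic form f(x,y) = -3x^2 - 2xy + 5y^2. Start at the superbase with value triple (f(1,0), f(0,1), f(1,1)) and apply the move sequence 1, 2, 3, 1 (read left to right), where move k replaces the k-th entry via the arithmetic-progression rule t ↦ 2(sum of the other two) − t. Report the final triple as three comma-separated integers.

start (-3,5,0) = (f(1,0),f(0,1),f(1,1))
replace slot 1: 2·(5+0) − (-3) = 13 → (13,5,0)
replace slot 2: 2·(13+0) − 5 = 21 → (13,21,0)
replace slot 3: 2·(13+21) − 0 = 68 → (13,21,68)
replace slot 1: 2·(21+68) − 13 = 165 → (165,21,68)

165,21,68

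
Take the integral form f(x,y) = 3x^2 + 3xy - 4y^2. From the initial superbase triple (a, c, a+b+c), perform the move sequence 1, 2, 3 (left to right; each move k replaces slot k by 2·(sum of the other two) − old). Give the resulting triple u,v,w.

start (3,-4,2) = (f(1,0),f(0,1),f(1,1))
replace slot 1: 2·((-4)+2) − 3 = -7 → (-7,-4,2)
replace slot 2: 2·((-7)+2) − (-4) = -6 → (-7,-6,2)
replace slot 3: 2·((-7)+(-6)) − 2 = -28 → (-7,-6,-28)

-7,-6,-28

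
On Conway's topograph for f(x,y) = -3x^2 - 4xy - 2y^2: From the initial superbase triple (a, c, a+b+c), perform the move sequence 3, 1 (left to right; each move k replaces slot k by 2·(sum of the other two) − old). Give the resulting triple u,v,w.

start (-3,-2,-9) = (f(1,0),f(0,1),f(1,1))
replace slot 3: 2·((-3)+(-2)) − (-9) = -1 → (-3,-2,-1)
replace slot 1: 2·((-2)+(-1)) − (-3) = -3 → (-3,-2,-1)

-3,-2,-1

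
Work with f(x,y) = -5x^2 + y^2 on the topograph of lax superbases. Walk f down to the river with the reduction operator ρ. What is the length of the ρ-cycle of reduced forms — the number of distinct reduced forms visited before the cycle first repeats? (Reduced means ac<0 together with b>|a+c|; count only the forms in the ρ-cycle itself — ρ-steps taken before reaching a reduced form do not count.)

D = 20, ⌊√D⌋ = 4
descent: ρ → (1,4,-1)  [lands on river]
river: ρ → (-1,4,1)
ρ-cycle length = 2 (tail of 1 descent step not counted)

2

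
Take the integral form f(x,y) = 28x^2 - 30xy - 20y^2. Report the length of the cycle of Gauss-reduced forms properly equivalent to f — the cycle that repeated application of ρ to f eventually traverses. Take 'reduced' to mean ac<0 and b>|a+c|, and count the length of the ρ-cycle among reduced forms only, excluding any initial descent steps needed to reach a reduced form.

D = 3140, ⌊√D⌋ = 56
descent: ρ → (-20,30,28)  [lands on river]
river: ρ → (28,26,-22)
river: ρ → (-22,18,32)
river: ρ → (32,46,-8)
river: ρ → (-8,50,20)
river: ρ → (20,30,-28)
river: ρ → (-28,26,22)
river: ρ → (22,18,-32)
river: ρ → (-32,46,8)
river: ρ → (8,50,-20)
ρ-cycle length = 10 (tail of 1 descent step not counted)

10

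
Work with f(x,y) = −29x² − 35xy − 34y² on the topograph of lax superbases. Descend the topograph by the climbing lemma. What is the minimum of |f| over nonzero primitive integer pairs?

translate: b→-23 (≡35 mod 58), so (29,35,34)→(29,-23,28)
flip: (29,-23,28)→(28,23,29)
reduced (well bottom): (28,23,29) with a≤c, −a<b≤a
well minimum |f| = |-28| = 28 (negative-definite)

28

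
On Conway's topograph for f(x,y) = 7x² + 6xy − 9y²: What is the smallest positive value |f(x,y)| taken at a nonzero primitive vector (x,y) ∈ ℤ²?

river: ρ → (-9,12,4)
river: ρ → (4,12,-9)
river: ρ → (-9,6,7)
river: ρ → (7,8,-8)
river: ρ → (-8,8,7)
river: ρ → (7,6,-9)
closes: descent 0, river 6
min |a| on river = 4

4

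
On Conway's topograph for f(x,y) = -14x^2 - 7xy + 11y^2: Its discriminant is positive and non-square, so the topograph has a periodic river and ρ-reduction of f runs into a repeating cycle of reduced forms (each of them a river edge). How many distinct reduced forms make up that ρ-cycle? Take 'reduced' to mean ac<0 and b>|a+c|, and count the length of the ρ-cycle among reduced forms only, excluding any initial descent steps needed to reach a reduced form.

D = 665, ⌊√D⌋ = 25
descent: ρ → (11,7,-14)  [lands on river]
river: ρ → (-14,21,4)
river: ρ → (4,19,-19)
river: ρ → (-19,19,4)
river: ρ → (4,21,-14)
river: ρ → (-14,7,11)
river: ρ → (11,15,-10)
river: ρ → (-10,25,1)
river: ρ → (1,25,-10)
river: ρ → (-10,15,11)
ρ-cycle length = 10 (tail of 1 descent step not counted)

10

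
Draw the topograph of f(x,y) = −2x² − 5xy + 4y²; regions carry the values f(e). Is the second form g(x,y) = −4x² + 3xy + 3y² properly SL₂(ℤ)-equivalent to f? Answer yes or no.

D₁ = 57, D₂ = 57
river cycle of f (length 6): (4, 5, -2), (-2, 7, 1), (1, 7, -2), (-2, 5, 4), (4, 3, -3), (-3, 3, 4)
river cycle of g (length 6): (3, 3, -4), (-4, 5, 2), (2, 7, -1), (-1, 7, 2), (2, 5, -4), (-4, 3, 3)
cycles differ ⇒ inequivalent

no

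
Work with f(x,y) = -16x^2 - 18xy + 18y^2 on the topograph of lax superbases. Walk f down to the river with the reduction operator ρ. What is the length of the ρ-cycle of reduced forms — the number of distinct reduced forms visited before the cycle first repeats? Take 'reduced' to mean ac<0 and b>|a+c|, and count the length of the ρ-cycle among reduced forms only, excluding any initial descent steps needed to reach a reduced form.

D = 1476, ⌊√D⌋ = 38
descent: ρ → (18,18,-16)  [lands on river]
river: ρ → (-16,14,20)
river: ρ → (20,26,-10)
river: ρ → (-10,34,8)
river: ρ → (8,30,-18)
river: ρ → (-18,6,20)
river: ρ → (20,34,-4)
river: ρ → (-4,38,2)
river: ρ → (2,38,-4)
river: ρ → (-4,34,20)
river: ρ → (20,6,-18)
river: ρ → (-18,30,8)
river: ρ → (8,34,-10)
river: ρ → (-10,26,20)
river: ρ → (20,14,-16)
river: ρ → (-16,18,18)
ρ-cycle length = 16 (tail of 1 descent step not counted)

16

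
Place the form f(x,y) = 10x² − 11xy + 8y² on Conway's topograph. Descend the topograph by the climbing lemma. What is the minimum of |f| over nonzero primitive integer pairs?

translate: b→9 (≡-11 mod 20), so (10,-11,8)→(10,9,7)
flip: (10,9,7)→(7,-9,10)
translate: b→5 (≡-9 mod 14), so (7,-9,10)→(7,5,8)
reduced (well bottom): (7,5,8) with a≤c, −a<b≤a
well minimum = a = 7

7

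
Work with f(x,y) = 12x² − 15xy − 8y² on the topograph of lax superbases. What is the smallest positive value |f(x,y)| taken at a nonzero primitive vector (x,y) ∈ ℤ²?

descent: ρ → (-8,15,12)  [lands on river]
river: ρ → (12,9,-11)
river: ρ → (-11,13,10)
river: ρ → (10,7,-14)
river: ρ → (-14,21,3)
river: ρ → (3,21,-14)
river: ρ → (-14,7,10)
river: ρ → (10,13,-11)
river: ρ → (-11,9,12)
river: ρ → (12,15,-8)
river: ρ → (-8,17,10)
river: ρ → (10,23,-2)
river: ρ → (-2,21,21)
river: ρ → (21,21,-2)
river: ρ → (-2,23,10)
river: ρ → (10,17,-8)
closes: descent 1, river 16
min |a| on river = 2

2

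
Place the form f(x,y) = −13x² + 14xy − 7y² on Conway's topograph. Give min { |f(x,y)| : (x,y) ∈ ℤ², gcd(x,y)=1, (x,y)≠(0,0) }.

translate: b→12 (≡-14 mod 26), so (13,-14,7)→(13,12,6)
flip: (13,12,6)→(6,-12,13)
translate: b→0 (≡-12 mod 12), so (6,-12,13)→(6,0,7)
reduced (well bottom): (6,0,7) with a≤c, −a<b≤a
well minimum |f| = |-6| = 6 (negative-definite)

6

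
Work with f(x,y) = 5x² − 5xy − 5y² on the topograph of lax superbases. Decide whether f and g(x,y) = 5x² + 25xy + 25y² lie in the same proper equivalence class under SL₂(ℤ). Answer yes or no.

D₁ = 125, D₂ = 125
river cycle of f (length 2): (-5, 5, 5), (5, 5, -5)
river cycle of g (length 2): (5, 5, -5), (-5, 5, 5)
cycles coincide ⇒ equivalent

yes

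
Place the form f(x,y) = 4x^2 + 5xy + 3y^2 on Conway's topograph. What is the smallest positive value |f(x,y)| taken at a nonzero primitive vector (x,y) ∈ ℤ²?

translate: b→-3 (≡5 mod 8), so (4,5,3)→(4,-3,2)
flip: (4,-3,2)→(2,3,4)
translate: b→-1 (≡3 mod 4), so (2,3,4)→(2,-1,3)
reduced (well bottom): (2,-1,3) with a≤c, −a<b≤a
well minimum = a = 2

2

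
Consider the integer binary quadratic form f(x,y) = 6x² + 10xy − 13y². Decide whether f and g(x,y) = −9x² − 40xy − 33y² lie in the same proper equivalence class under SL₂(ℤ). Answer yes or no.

D₁ = 412, D₂ = 412
river cycle of f (length 12): (-13, 16, 3), (3, 20, -1), (-1, 20, 3), (3, 16, -13), (-13, 10, 6), (6, 14, -9), (-9, 4, 11), (11, 18, -2), (-2, 18, 11), (11, 4, -9), … (2 more)
river cycle of g (length 12): (-2, 18, 11), (11, 4, -9), (-9, 14, 6), (6, 10, -13), (-13, 16, 3), (3, 20, -1), (-1, 20, 3), (3, 16, -13), (-13, 10, 6), (6, 14, -9), … (2 more)
cycles coincide ⇒ equivalent

yes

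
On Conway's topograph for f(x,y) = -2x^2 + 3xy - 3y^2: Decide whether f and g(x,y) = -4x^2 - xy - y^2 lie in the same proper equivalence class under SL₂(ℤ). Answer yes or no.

D₁ = -15, D₂ = -15
f is negative-definite; reduce −f:
−f: translate: b→1 (≡-3 mod 4), so (2,-3,3)→(2,1,2)
−f: reduced (well bottom): (2,1,2) with a≤c, −a<b≤a
flip sign back: reduced form of f is (-2,-1,-2)
g is negative-definite; reduce −g:
−g: flip: (4,1,1)→(1,-1,4)
−g: translate: b→1 (≡-1 mod 2), so (1,-1,4)→(1,1,4)
−g: reduced (well bottom): (1,1,4) with a≤c, −a<b≤a
flip sign back: reduced form of g is (-1,-1,-4)
reduced forms (-2, -1, -2) vs (-1, -1, -4) ⇒ inequivalent

no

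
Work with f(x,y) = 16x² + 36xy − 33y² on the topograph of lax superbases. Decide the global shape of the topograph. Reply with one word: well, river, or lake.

D = b²−4ac = 36² − 4·16·(-33) = 3408
D > 0 non-square ⇒ indefinite ⇒ periodic river

river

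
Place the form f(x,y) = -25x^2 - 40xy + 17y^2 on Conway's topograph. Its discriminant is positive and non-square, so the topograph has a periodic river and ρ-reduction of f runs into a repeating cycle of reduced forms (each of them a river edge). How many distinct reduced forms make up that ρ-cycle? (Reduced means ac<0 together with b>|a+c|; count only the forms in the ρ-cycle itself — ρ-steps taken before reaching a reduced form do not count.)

D = 3300, ⌊√D⌋ = 57
descent: ρ → (17,40,-25)  [lands on river]
river: ρ → (-25,10,32)
river: ρ → (32,54,-3)
river: ρ → (-3,54,32)
river: ρ → (32,10,-25)
river: ρ → (-25,40,17)
river: ρ → (17,28,-37)
river: ρ → (-37,46,8)
river: ρ → (8,50,-25)
river: ρ → (-25,50,8)
river: ρ → (8,46,-37)
river: ρ → (-37,28,17)
ρ-cycle length = 12 (tail of 1 descent step not counted)

12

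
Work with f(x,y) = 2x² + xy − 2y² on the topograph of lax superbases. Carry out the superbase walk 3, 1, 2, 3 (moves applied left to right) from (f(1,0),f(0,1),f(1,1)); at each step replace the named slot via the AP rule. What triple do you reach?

start (2,-2,1) = (f(1,0),f(0,1),f(1,1))
replace slot 3: 2·(2+(-2)) − 1 = -1 → (2,-2,-1)
replace slot 1: 2·((-2)+(-1)) − 2 = -8 → (-8,-2,-1)
replace slot 2: 2·((-8)+(-1)) − (-2) = -16 → (-8,-16,-1)
replace slot 3: 2·((-8)+(-16)) − (-1) = -47 → (-8,-16,-47)

-8,-16,-47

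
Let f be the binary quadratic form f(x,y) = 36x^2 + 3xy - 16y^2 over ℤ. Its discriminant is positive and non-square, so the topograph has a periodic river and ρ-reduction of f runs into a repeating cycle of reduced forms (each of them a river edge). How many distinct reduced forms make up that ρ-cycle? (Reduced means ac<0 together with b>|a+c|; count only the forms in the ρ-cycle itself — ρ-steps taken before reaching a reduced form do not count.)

D = 2313, ⌊√D⌋ = 48
descent: ρ → (-16,29,23)  [lands on river]
river: ρ → (23,17,-22)
river: ρ → (-22,27,18)
river: ρ → (18,45,-4)
river: ρ → (-4,43,29)
river: ρ → (29,15,-18)
river: ρ → (-18,21,26)
river: ρ → (26,31,-13)
river: ρ → (-13,47,2)
river: ρ → (2,45,-36)
river: ρ → (-36,27,11)
river: ρ → (11,39,-18)
river: ρ → (-18,33,17)
river: ρ → (17,35,-16)
ρ-cycle length = 14 (tail of 1 descent step not counted)

14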